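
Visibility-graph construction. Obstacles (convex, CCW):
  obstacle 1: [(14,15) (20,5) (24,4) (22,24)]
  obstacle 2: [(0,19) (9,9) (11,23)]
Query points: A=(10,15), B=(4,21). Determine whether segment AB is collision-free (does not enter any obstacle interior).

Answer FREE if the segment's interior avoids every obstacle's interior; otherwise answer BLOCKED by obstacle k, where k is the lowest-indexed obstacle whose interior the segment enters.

Obstacle 1 [(14,15) (20,5) (24,4) (22,24)]:
  edge (14,15)–(20,5): clear
  edge (20,5)–(24,4): clear
  edge (24,4)–(22,24): clear
  edge (22,24)–(14,15): clear
  midpoint (7,18) outside
  → clear
Obstacle 2 [(0,19) (9,9) (11,23)]:
  edge (0,19)–(9,9): clear
  edge (9,9)–(11,23): crosses AB
  edge (11,23)–(0,19): crosses AB
  → BLOCKED

BLOCKED by obstacle 2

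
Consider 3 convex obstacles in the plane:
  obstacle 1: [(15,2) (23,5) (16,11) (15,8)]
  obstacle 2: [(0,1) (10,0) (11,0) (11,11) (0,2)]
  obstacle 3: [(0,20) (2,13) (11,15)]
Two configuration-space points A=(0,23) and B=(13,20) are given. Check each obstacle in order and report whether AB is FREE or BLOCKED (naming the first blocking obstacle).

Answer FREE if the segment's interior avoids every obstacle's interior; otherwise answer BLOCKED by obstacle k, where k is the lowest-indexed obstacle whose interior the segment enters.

FREE

Obstacle 1 [(15,2) (23,5) (16,11) (15,8)]:
  edge (15,2)–(23,5): clear
  edge (23,5)–(16,11): clear
  edge (16,11)–(15,8): clear
  edge (15,8)–(15,2): clear
  midpoint (13/2,43/2) outside
  → clear
Obstacle 2 [(0,1) (10,0) (11,0) (11,11) (0,2)]:
  edge (0,1)–(10,0): clear
  edge (10,0)–(11,0): clear
  edge (11,0)–(11,11): clear
  edge (11,11)–(0,2): clear
  edge (0,2)–(0,1): clear
  midpoint (13/2,43/2) outside
  → clear
Obstacle 3 [(0,20) (2,13) (11,15)]:
  edge (0,20)–(2,13): clear
  edge (2,13)–(11,15): clear
  edge (11,15)–(0,20): clear
  midpoint (13/2,43/2) outside
  → clear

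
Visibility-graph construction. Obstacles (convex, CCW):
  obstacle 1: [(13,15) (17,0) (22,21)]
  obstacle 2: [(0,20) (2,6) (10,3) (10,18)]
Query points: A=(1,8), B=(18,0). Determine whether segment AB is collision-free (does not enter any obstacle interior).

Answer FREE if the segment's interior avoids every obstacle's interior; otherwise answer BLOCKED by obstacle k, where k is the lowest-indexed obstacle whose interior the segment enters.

BLOCKED by obstacle 1

Obstacle 1 [(13,15) (17,0) (22,21)]:
  edge (13,15)–(17,0): crosses AB
  edge (17,0)–(22,21): crosses AB
  edge (22,21)–(13,15): clear
  → BLOCKED
Obstacle 2 [(0,20) (2,6) (10,3) (10,18)]:
  edge (0,20)–(2,6): crosses AB
  edge (2,6)–(10,3): clear
  edge (10,3)–(10,18): crosses AB
  edge (10,18)–(0,20): clear
  → BLOCKED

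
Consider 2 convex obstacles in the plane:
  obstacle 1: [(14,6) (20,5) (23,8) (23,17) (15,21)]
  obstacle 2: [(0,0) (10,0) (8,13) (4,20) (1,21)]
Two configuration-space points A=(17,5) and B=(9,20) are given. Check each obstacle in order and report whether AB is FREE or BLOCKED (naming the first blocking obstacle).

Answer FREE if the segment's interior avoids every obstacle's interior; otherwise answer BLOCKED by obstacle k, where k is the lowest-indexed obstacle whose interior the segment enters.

Obstacle 1 [(14,6) (20,5) (23,8) (23,17) (15,21)]:
  edge (14,6)–(20,5): crosses AB
  edge (20,5)–(23,8): clear
  edge (23,8)–(23,17): clear
  edge (23,17)–(15,21): clear
  edge (15,21)–(14,6): crosses AB
  → BLOCKED
Obstacle 2 [(0,0) (10,0) (8,13) (4,20) (1,21)]:
  edge (0,0)–(10,0): clear
  edge (10,0)–(8,13): clear
  edge (8,13)–(4,20): clear
  edge (4,20)–(1,21): clear
  edge (1,21)–(0,0): clear
  midpoint (13,25/2) outside
  → clear

BLOCKED by obstacle 1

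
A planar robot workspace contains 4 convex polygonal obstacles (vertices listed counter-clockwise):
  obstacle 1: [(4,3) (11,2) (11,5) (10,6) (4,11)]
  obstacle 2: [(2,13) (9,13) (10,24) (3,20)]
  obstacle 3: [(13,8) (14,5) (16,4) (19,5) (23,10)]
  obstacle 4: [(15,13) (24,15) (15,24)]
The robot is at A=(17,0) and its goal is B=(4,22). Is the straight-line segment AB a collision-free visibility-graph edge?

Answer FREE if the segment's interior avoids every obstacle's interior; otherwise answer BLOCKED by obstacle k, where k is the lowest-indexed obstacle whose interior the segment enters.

BLOCKED by obstacle 2

Obstacle 1 [(4,3) (11,2) (11,5) (10,6) (4,11)]:
  edge (4,3)–(11,2): clear
  edge (11,2)–(11,5): clear
  edge (11,5)–(10,6): clear
  edge (10,6)–(4,11): clear
  edge (4,11)–(4,3): clear
  midpoint (21/2,11) outside
  → clear
Obstacle 2 [(2,13) (9,13) (10,24) (3,20)]:
  edge (2,13)–(9,13): clear
  edge (9,13)–(10,24): crosses AB
  edge (10,24)–(3,20): crosses AB
  edge (3,20)–(2,13): clear
  → BLOCKED
Obstacle 3 [(13,8) (14,5) (16,4) (19,5) (23,10)]:
  edge (13,8)–(14,5): crosses AB
  edge (14,5)–(16,4): crosses AB
  edge (16,4)–(19,5): clear
  edge (19,5)–(23,10): clear
  edge (23,10)–(13,8): clear
  → BLOCKED
Obstacle 4 [(15,13) (24,15) (15,24)]:
  edge (15,13)–(24,15): clear
  edge (24,15)–(15,24): clear
  edge (15,24)–(15,13): clear
  midpoint (21/2,11) outside
  → clear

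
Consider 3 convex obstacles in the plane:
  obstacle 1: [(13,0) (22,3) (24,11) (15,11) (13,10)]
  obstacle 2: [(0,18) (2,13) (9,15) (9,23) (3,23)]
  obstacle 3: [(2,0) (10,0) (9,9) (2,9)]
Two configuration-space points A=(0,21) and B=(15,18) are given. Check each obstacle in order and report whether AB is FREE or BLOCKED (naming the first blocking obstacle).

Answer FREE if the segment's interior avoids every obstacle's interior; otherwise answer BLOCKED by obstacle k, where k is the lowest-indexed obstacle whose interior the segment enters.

Obstacle 1 [(13,0) (22,3) (24,11) (15,11) (13,10)]:
  edge (13,0)–(22,3): clear
  edge (22,3)–(24,11): clear
  edge (24,11)–(15,11): clear
  edge (15,11)–(13,10): clear
  edge (13,10)–(13,0): clear
  midpoint (15/2,39/2) outside
  → clear
Obstacle 2 [(0,18) (2,13) (9,15) (9,23) (3,23)]:
  edge (0,18)–(2,13): clear
  edge (2,13)–(9,15): clear
  edge (9,15)–(9,23): crosses AB
  edge (9,23)–(3,23): clear
  edge (3,23)–(0,18): crosses AB
  → BLOCKED
Obstacle 3 [(2,0) (10,0) (9,9) (2,9)]:
  edge (2,0)–(10,0): clear
  edge (10,0)–(9,9): clear
  edge (9,9)–(2,9): clear
  edge (2,9)–(2,0): clear
  midpoint (15/2,39/2) outside
  → clear

BLOCKED by obstacle 2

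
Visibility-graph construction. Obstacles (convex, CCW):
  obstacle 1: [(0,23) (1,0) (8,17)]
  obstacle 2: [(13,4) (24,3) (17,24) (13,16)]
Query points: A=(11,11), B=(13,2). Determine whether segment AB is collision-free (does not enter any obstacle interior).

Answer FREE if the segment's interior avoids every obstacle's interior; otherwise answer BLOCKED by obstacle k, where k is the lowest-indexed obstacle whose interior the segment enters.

FREE

Obstacle 1 [(0,23) (1,0) (8,17)]:
  edge (0,23)–(1,0): clear
  edge (1,0)–(8,17): clear
  edge (8,17)–(0,23): clear
  midpoint (12,13/2) outside
  → clear
Obstacle 2 [(13,4) (24,3) (17,24) (13,16)]:
  edge (13,4)–(24,3): clear
  edge (24,3)–(17,24): clear
  edge (17,24)–(13,16): clear
  edge (13,16)–(13,4): clear
  midpoint (12,13/2) outside
  → clear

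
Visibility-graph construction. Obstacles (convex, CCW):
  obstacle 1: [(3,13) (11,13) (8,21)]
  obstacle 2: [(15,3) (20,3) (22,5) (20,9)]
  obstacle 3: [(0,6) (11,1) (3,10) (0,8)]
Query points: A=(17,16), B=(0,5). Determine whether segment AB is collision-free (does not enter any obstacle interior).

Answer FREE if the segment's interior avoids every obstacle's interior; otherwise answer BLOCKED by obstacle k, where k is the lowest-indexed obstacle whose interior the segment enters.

Obstacle 1 [(3,13) (11,13) (8,21)]:
  edge (3,13)–(11,13): clear
  edge (11,13)–(8,21): clear
  edge (8,21)–(3,13): clear
  midpoint (17/2,21/2) outside
  → clear
Obstacle 2 [(15,3) (20,3) (22,5) (20,9)]:
  edge (15,3)–(20,3): clear
  edge (20,3)–(22,5): clear
  edge (22,5)–(20,9): clear
  edge (20,9)–(15,3): clear
  midpoint (17/2,21/2) outside
  → clear
Obstacle 3 [(0,6) (11,1) (3,10) (0,8)]:
  edge (0,6)–(11,1): crosses AB
  edge (11,1)–(3,10): crosses AB
  edge (3,10)–(0,8): clear
  edge (0,8)–(0,6): clear
  → BLOCKED

BLOCKED by obstacle 3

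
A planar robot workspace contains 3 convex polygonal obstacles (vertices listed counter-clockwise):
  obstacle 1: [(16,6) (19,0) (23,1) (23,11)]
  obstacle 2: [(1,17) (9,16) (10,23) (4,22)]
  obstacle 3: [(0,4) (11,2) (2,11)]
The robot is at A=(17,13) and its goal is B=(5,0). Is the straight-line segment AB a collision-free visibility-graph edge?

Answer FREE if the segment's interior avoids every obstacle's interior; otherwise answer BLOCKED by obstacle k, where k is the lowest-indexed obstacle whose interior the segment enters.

Obstacle 1 [(16,6) (19,0) (23,1) (23,11)]:
  edge (16,6)–(19,0): clear
  edge (19,0)–(23,1): clear
  edge (23,1)–(23,11): clear
  edge (23,11)–(16,6): clear
  midpoint (11,13/2) outside
  → clear
Obstacle 2 [(1,17) (9,16) (10,23) (4,22)]:
  edge (1,17)–(9,16): clear
  edge (9,16)–(10,23): clear
  edge (10,23)–(4,22): clear
  edge (4,22)–(1,17): clear
  midpoint (11,13/2) outside
  → clear
Obstacle 3 [(0,4) (11,2) (2,11)]:
  edge (0,4)–(11,2): crosses AB
  edge (11,2)–(2,11): crosses AB
  edge (2,11)–(0,4): clear
  → BLOCKED

BLOCKED by obstacle 3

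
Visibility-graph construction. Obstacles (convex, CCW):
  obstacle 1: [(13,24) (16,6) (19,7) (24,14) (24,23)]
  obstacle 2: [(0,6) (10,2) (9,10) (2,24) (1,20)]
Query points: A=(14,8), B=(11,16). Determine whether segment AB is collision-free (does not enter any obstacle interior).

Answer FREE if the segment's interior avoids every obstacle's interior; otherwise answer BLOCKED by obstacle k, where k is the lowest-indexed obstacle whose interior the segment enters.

Obstacle 1 [(13,24) (16,6) (19,7) (24,14) (24,23)]:
  edge (13,24)–(16,6): clear
  edge (16,6)–(19,7): clear
  edge (19,7)–(24,14): clear
  edge (24,14)–(24,23): clear
  edge (24,23)–(13,24): clear
  midpoint (25/2,12) outside
  → clear
Obstacle 2 [(0,6) (10,2) (9,10) (2,24) (1,20)]:
  edge (0,6)–(10,2): clear
  edge (10,2)–(9,10): clear
  edge (9,10)–(2,24): clear
  edge (2,24)–(1,20): clear
  edge (1,20)–(0,6): clear
  midpoint (25/2,12) outside
  → clear

FREE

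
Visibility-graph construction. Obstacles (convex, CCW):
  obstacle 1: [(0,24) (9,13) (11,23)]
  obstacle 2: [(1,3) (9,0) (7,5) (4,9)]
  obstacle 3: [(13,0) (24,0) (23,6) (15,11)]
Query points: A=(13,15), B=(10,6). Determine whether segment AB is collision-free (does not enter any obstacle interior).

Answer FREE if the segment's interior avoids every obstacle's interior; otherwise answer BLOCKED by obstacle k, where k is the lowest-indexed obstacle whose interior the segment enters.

Obstacle 1 [(0,24) (9,13) (11,23)]:
  edge (0,24)–(9,13): clear
  edge (9,13)–(11,23): clear
  edge (11,23)–(0,24): clear
  midpoint (23/2,21/2) outside
  → clear
Obstacle 2 [(1,3) (9,0) (7,5) (4,9)]:
  edge (1,3)–(9,0): clear
  edge (9,0)–(7,5): clear
  edge (7,5)–(4,9): clear
  edge (4,9)–(1,3): clear
  midpoint (23/2,21/2) outside
  → clear
Obstacle 3 [(13,0) (24,0) (23,6) (15,11)]:
  edge (13,0)–(24,0): clear
  edge (24,0)–(23,6): clear
  edge (23,6)–(15,11): clear
  edge (15,11)–(13,0): clear
  midpoint (23/2,21/2) outside
  → clear

FREE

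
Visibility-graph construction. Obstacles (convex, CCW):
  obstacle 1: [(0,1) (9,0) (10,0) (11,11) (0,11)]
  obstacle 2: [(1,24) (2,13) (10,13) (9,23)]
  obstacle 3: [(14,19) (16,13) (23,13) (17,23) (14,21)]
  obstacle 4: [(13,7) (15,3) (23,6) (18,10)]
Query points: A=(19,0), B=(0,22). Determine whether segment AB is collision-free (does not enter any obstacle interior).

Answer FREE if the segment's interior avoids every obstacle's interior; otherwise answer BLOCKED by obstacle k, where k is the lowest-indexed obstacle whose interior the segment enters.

Obstacle 1 [(0,1) (9,0) (10,0) (11,11) (0,11)]:
  edge (0,1)–(9,0): clear
  edge (9,0)–(10,0): clear
  edge (10,0)–(11,11): crosses AB
  edge (11,11)–(0,11): crosses AB
  edge (0,11)–(0,1): clear
  → BLOCKED
Obstacle 2 [(1,24) (2,13) (10,13) (9,23)]:
  edge (1,24)–(2,13): crosses AB
  edge (2,13)–(10,13): crosses AB
  edge (10,13)–(9,23): clear
  edge (9,23)–(1,24): clear
  → BLOCKED
Obstacle 3 [(14,19) (16,13) (23,13) (17,23) (14,21)]:
  edge (14,19)–(16,13): clear
  edge (16,13)–(23,13): clear
  edge (23,13)–(17,23): clear
  edge (17,23)–(14,21): clear
  edge (14,21)–(14,19): clear
  midpoint (19/2,11) outside
  → clear
Obstacle 4 [(13,7) (15,3) (23,6) (18,10)]:
  edge (13,7)–(15,3): crosses AB
  edge (15,3)–(23,6): crosses AB
  edge (23,6)–(18,10): clear
  edge (18,10)–(13,7): clear
  → BLOCKED

BLOCKED by obstacle 1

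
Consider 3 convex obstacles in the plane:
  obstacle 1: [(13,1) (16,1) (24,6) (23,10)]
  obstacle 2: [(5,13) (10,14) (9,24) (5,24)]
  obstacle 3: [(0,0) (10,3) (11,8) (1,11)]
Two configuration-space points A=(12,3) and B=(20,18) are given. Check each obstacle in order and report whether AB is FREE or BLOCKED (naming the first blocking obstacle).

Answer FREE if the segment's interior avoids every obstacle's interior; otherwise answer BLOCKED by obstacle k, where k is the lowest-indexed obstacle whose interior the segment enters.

FREE

Obstacle 1 [(13,1) (16,1) (24,6) (23,10)]:
  edge (13,1)–(16,1): clear
  edge (16,1)–(24,6): clear
  edge (24,6)–(23,10): clear
  edge (23,10)–(13,1): clear
  midpoint (16,21/2) outside
  → clear
Obstacle 2 [(5,13) (10,14) (9,24) (5,24)]:
  edge (5,13)–(10,14): clear
  edge (10,14)–(9,24): clear
  edge (9,24)–(5,24): clear
  edge (5,24)–(5,13): clear
  midpoint (16,21/2) outside
  → clear
Obstacle 3 [(0,0) (10,3) (11,8) (1,11)]:
  edge (0,0)–(10,3): clear
  edge (10,3)–(11,8): clear
  edge (11,8)–(1,11): clear
  edge (1,11)–(0,0): clear
  midpoint (16,21/2) outside
  → clear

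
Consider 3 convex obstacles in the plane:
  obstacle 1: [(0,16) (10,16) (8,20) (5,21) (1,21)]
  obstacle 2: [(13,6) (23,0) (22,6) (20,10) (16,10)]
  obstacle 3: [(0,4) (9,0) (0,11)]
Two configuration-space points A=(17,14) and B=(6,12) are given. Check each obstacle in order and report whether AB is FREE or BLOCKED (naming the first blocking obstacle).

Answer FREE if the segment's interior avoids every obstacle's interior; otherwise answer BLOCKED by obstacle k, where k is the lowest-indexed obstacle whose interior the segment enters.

FREE

Obstacle 1 [(0,16) (10,16) (8,20) (5,21) (1,21)]:
  edge (0,16)–(10,16): clear
  edge (10,16)–(8,20): clear
  edge (8,20)–(5,21): clear
  edge (5,21)–(1,21): clear
  edge (1,21)–(0,16): clear
  midpoint (23/2,13) outside
  → clear
Obstacle 2 [(13,6) (23,0) (22,6) (20,10) (16,10)]:
  edge (13,6)–(23,0): clear
  edge (23,0)–(22,6): clear
  edge (22,6)–(20,10): clear
  edge (20,10)–(16,10): clear
  edge (16,10)–(13,6): clear
  midpoint (23/2,13) outside
  → clear
Obstacle 3 [(0,4) (9,0) (0,11)]:
  edge (0,4)–(9,0): clear
  edge (9,0)–(0,11): clear
  edge (0,11)–(0,4): clear
  midpoint (23/2,13) outside
  → clear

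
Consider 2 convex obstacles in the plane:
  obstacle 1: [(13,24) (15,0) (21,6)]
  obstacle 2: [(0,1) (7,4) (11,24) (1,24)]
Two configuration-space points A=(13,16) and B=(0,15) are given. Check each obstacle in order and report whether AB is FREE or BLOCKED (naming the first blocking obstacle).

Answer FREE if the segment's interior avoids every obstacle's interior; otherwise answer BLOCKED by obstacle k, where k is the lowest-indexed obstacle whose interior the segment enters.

Obstacle 1 [(13,24) (15,0) (21,6)]:
  edge (13,24)–(15,0): clear
  edge (15,0)–(21,6): clear
  edge (21,6)–(13,24): clear
  midpoint (13/2,31/2) outside
  → clear
Obstacle 2 [(0,1) (7,4) (11,24) (1,24)]:
  edge (0,1)–(7,4): clear
  edge (7,4)–(11,24): crosses AB
  edge (11,24)–(1,24): clear
  edge (1,24)–(0,1): crosses AB
  → BLOCKED

BLOCKED by obstacle 2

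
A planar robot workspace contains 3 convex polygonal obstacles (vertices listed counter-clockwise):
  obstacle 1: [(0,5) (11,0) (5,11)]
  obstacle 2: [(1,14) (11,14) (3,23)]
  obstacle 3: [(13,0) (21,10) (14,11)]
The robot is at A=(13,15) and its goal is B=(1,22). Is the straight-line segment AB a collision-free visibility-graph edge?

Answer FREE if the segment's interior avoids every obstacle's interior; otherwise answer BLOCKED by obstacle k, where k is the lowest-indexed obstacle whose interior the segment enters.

Obstacle 1 [(0,5) (11,0) (5,11)]:
  edge (0,5)–(11,0): clear
  edge (11,0)–(5,11): clear
  edge (5,11)–(0,5): clear
  midpoint (7,37/2) outside
  → clear
Obstacle 2 [(1,14) (11,14) (3,23)]:
  edge (1,14)–(11,14): clear
  edge (11,14)–(3,23): crosses AB
  edge (3,23)–(1,14): crosses AB
  → BLOCKED
Obstacle 3 [(13,0) (21,10) (14,11)]:
  edge (13,0)–(21,10): clear
  edge (21,10)–(14,11): clear
  edge (14,11)–(13,0): clear
  midpoint (7,37/2) outside
  → clear

BLOCKED by obstacle 2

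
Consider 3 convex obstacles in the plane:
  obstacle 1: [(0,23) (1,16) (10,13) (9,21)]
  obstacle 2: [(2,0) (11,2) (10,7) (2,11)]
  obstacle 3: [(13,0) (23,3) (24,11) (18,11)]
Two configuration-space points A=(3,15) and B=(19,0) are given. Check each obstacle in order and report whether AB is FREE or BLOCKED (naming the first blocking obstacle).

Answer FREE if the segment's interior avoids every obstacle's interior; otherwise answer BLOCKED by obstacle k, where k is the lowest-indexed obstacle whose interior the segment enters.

BLOCKED by obstacle 3

Obstacle 1 [(0,23) (1,16) (10,13) (9,21)]:
  edge (0,23)–(1,16): clear
  edge (1,16)–(10,13): clear
  edge (10,13)–(9,21): clear
  edge (9,21)–(0,23): clear
  midpoint (11,15/2) outside
  → clear
Obstacle 2 [(2,0) (11,2) (10,7) (2,11)]:
  edge (2,0)–(11,2): clear
  edge (11,2)–(10,7): clear
  edge (10,7)–(2,11): clear
  edge (2,11)–(2,0): clear
  midpoint (11,15/2) outside
  → clear
Obstacle 3 [(13,0) (23,3) (24,11) (18,11)]:
  edge (13,0)–(23,3): crosses AB
  edge (23,3)–(24,11): clear
  edge (24,11)–(18,11): clear
  edge (18,11)–(13,0): crosses AB
  → BLOCKED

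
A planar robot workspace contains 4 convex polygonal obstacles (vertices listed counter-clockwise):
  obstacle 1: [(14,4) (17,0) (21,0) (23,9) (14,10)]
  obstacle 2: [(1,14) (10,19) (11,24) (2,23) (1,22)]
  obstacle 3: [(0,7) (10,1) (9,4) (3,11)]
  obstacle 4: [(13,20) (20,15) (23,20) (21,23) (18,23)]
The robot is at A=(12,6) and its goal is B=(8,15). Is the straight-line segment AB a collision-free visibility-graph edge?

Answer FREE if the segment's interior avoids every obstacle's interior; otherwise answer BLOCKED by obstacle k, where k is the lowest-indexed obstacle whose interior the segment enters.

Obstacle 1 [(14,4) (17,0) (21,0) (23,9) (14,10)]:
  edge (14,4)–(17,0): clear
  edge (17,0)–(21,0): clear
  edge (21,0)–(23,9): clear
  edge (23,9)–(14,10): clear
  edge (14,10)–(14,4): clear
  midpoint (10,21/2) outside
  → clear
Obstacle 2 [(1,14) (10,19) (11,24) (2,23) (1,22)]:
  edge (1,14)–(10,19): clear
  edge (10,19)–(11,24): clear
  edge (11,24)–(2,23): clear
  edge (2,23)–(1,22): clear
  edge (1,22)–(1,14): clear
  midpoint (10,21/2) outside
  → clear
Obstacle 3 [(0,7) (10,1) (9,4) (3,11)]:
  edge (0,7)–(10,1): clear
  edge (10,1)–(9,4): clear
  edge (9,4)–(3,11): clear
  edge (3,11)–(0,7): clear
  midpoint (10,21/2) outside
  → clear
Obstacle 4 [(13,20) (20,15) (23,20) (21,23) (18,23)]:
  edge (13,20)–(20,15): clear
  edge (20,15)–(23,20): clear
  edge (23,20)–(21,23): clear
  edge (21,23)–(18,23): clear
  edge (18,23)–(13,20): clear
  midpoint (10,21/2) outside
  → clear

FREE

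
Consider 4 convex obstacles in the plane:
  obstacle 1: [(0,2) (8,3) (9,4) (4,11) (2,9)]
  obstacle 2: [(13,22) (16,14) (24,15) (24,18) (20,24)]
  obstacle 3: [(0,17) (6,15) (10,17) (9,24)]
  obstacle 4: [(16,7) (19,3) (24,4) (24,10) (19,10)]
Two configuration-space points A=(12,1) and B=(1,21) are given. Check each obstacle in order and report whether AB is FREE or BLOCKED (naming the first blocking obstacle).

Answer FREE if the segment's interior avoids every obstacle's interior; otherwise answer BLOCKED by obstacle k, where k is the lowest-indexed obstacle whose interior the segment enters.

BLOCKED by obstacle 3

Obstacle 1 [(0,2) (8,3) (9,4) (4,11) (2,9)]:
  edge (0,2)–(8,3): clear
  edge (8,3)–(9,4): clear
  edge (9,4)–(4,11): clear
  edge (4,11)–(2,9): clear
  edge (2,9)–(0,2): clear
  midpoint (13/2,11) outside
  → clear
Obstacle 2 [(13,22) (16,14) (24,15) (24,18) (20,24)]:
  edge (13,22)–(16,14): clear
  edge (16,14)–(24,15): clear
  edge (24,15)–(24,18): clear
  edge (24,18)–(20,24): clear
  edge (20,24)–(13,22): clear
  midpoint (13/2,11) outside
  → clear
Obstacle 3 [(0,17) (6,15) (10,17) (9,24)]:
  edge (0,17)–(6,15): crosses AB
  edge (6,15)–(10,17): clear
  edge (10,17)–(9,24): clear
  edge (9,24)–(0,17): crosses AB
  → BLOCKED
Obstacle 4 [(16,7) (19,3) (24,4) (24,10) (19,10)]:
  edge (16,7)–(19,3): clear
  edge (19,3)–(24,4): clear
  edge (24,4)–(24,10): clear
  edge (24,10)–(19,10): clear
  edge (19,10)–(16,7): clear
  midpoint (13/2,11) outside
  → clear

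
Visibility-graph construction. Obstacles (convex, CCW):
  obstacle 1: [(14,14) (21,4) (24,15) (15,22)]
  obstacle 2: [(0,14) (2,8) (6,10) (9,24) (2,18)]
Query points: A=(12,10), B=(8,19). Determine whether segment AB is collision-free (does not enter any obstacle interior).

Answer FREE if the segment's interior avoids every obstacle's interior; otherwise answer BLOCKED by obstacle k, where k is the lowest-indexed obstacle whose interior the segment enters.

FREE

Obstacle 1 [(14,14) (21,4) (24,15) (15,22)]:
  edge (14,14)–(21,4): clear
  edge (21,4)–(24,15): clear
  edge (24,15)–(15,22): clear
  edge (15,22)–(14,14): clear
  midpoint (10,29/2) outside
  → clear
Obstacle 2 [(0,14) (2,8) (6,10) (9,24) (2,18)]:
  edge (0,14)–(2,8): clear
  edge (2,8)–(6,10): clear
  edge (6,10)–(9,24): clear
  edge (9,24)–(2,18): clear
  edge (2,18)–(0,14): clear
  midpoint (10,29/2) outside
  → clear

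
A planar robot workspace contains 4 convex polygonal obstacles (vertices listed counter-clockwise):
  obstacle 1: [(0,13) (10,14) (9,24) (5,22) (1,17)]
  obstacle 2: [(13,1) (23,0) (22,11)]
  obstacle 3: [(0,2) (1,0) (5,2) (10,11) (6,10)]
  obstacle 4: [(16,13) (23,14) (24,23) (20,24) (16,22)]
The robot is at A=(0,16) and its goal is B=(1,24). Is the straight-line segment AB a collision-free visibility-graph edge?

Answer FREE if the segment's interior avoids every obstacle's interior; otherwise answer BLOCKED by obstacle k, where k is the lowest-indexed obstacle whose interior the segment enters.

Obstacle 1 [(0,13) (10,14) (9,24) (5,22) (1,17)]:
  edge (0,13)–(10,14): clear
  edge (10,14)–(9,24): clear
  edge (9,24)–(5,22): clear
  edge (5,22)–(1,17): clear
  edge (1,17)–(0,13): clear
  midpoint (1/2,20) outside
  → clear
Obstacle 2 [(13,1) (23,0) (22,11)]:
  edge (13,1)–(23,0): clear
  edge (23,0)–(22,11): clear
  edge (22,11)–(13,1): clear
  midpoint (1/2,20) outside
  → clear
Obstacle 3 [(0,2) (1,0) (5,2) (10,11) (6,10)]:
  edge (0,2)–(1,0): clear
  edge (1,0)–(5,2): clear
  edge (5,2)–(10,11): clear
  edge (10,11)–(6,10): clear
  edge (6,10)–(0,2): clear
  midpoint (1/2,20) outside
  → clear
Obstacle 4 [(16,13) (23,14) (24,23) (20,24) (16,22)]:
  edge (16,13)–(23,14): clear
  edge (23,14)–(24,23): clear
  edge (24,23)–(20,24): clear
  edge (20,24)–(16,22): clear
  edge (16,22)–(16,13): clear
  midpoint (1/2,20) outside
  → clear

FREE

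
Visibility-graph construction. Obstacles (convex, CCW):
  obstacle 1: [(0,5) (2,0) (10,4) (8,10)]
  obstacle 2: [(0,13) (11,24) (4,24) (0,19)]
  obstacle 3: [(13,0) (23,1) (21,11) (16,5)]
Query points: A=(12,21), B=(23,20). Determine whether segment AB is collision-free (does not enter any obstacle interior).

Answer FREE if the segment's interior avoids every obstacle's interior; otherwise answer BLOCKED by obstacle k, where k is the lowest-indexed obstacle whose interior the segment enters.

FREE

Obstacle 1 [(0,5) (2,0) (10,4) (8,10)]:
  edge (0,5)–(2,0): clear
  edge (2,0)–(10,4): clear
  edge (10,4)–(8,10): clear
  edge (8,10)–(0,5): clear
  midpoint (35/2,41/2) outside
  → clear
Obstacle 2 [(0,13) (11,24) (4,24) (0,19)]:
  edge (0,13)–(11,24): clear
  edge (11,24)–(4,24): clear
  edge (4,24)–(0,19): clear
  edge (0,19)–(0,13): clear
  midpoint (35/2,41/2) outside
  → clear
Obstacle 3 [(13,0) (23,1) (21,11) (16,5)]:
  edge (13,0)–(23,1): clear
  edge (23,1)–(21,11): clear
  edge (21,11)–(16,5): clear
  edge (16,5)–(13,0): clear
  midpoint (35/2,41/2) outside
  → clear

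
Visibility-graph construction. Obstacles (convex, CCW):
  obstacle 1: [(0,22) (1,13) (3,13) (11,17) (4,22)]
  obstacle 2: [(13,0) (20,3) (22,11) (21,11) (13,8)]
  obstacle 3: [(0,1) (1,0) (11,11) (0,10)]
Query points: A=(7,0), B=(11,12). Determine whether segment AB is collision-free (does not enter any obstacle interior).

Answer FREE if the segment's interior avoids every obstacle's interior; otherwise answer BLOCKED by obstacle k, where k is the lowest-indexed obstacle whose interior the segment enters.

BLOCKED by obstacle 3

Obstacle 1 [(0,22) (1,13) (3,13) (11,17) (4,22)]:
  edge (0,22)–(1,13): clear
  edge (1,13)–(3,13): clear
  edge (3,13)–(11,17): clear
  edge (11,17)–(4,22): clear
  edge (4,22)–(0,22): clear
  midpoint (9,6) outside
  → clear
Obstacle 2 [(13,0) (20,3) (22,11) (21,11) (13,8)]:
  edge (13,0)–(20,3): clear
  edge (20,3)–(22,11): clear
  edge (22,11)–(21,11): clear
  edge (21,11)–(13,8): clear
  edge (13,8)–(13,0): clear
  midpoint (9,6) outside
  → clear
Obstacle 3 [(0,1) (1,0) (11,11) (0,10)]:
  edge (0,1)–(1,0): clear
  edge (1,0)–(11,11): crosses AB
  edge (11,11)–(0,10): crosses AB
  edge (0,10)–(0,1): clear
  → BLOCKED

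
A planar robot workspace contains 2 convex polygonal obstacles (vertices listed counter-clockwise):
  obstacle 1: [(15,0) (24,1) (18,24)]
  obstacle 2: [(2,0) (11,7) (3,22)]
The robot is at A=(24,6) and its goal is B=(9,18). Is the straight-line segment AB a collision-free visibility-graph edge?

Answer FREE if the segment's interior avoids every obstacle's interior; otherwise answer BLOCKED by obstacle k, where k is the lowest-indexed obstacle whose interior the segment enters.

BLOCKED by obstacle 1

Obstacle 1 [(15,0) (24,1) (18,24)]:
  edge (15,0)–(24,1): clear
  edge (24,1)–(18,24): crosses AB
  edge (18,24)–(15,0): crosses AB
  → BLOCKED
Obstacle 2 [(2,0) (11,7) (3,22)]:
  edge (2,0)–(11,7): clear
  edge (11,7)–(3,22): clear
  edge (3,22)–(2,0): clear
  midpoint (33/2,12) outside
  → clear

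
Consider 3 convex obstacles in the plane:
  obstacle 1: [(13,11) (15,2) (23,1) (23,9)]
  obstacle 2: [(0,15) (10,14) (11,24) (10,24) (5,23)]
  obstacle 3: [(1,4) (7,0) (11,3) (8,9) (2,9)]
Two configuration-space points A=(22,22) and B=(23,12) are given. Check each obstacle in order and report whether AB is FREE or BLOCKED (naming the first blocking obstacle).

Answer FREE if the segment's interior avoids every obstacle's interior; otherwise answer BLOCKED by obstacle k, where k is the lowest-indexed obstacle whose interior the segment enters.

Obstacle 1 [(13,11) (15,2) (23,1) (23,9)]:
  edge (13,11)–(15,2): clear
  edge (15,2)–(23,1): clear
  edge (23,1)–(23,9): clear
  edge (23,9)–(13,11): clear
  midpoint (45/2,17) outside
  → clear
Obstacle 2 [(0,15) (10,14) (11,24) (10,24) (5,23)]:
  edge (0,15)–(10,14): clear
  edge (10,14)–(11,24): clear
  edge (11,24)–(10,24): clear
  edge (10,24)–(5,23): clear
  edge (5,23)–(0,15): clear
  midpoint (45/2,17) outside
  → clear
Obstacle 3 [(1,4) (7,0) (11,3) (8,9) (2,9)]:
  edge (1,4)–(7,0): clear
  edge (7,0)–(11,3): clear
  edge (11,3)–(8,9): clear
  edge (8,9)–(2,9): clear
  edge (2,9)–(1,4): clear
  midpoint (45/2,17) outside
  → clear

FREE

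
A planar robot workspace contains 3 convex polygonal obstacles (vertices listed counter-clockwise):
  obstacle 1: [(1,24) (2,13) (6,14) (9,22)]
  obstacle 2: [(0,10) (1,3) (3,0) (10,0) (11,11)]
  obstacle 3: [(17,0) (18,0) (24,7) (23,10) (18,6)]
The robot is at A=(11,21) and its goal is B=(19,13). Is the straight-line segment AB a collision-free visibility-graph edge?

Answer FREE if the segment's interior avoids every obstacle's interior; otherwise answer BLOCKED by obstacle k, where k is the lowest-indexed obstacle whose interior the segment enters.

FREE

Obstacle 1 [(1,24) (2,13) (6,14) (9,22)]:
  edge (1,24)–(2,13): clear
  edge (2,13)–(6,14): clear
  edge (6,14)–(9,22): clear
  edge (9,22)–(1,24): clear
  midpoint (15,17) outside
  → clear
Obstacle 2 [(0,10) (1,3) (3,0) (10,0) (11,11)]:
  edge (0,10)–(1,3): clear
  edge (1,3)–(3,0): clear
  edge (3,0)–(10,0): clear
  edge (10,0)–(11,11): clear
  edge (11,11)–(0,10): clear
  midpoint (15,17) outside
  → clear
Obstacle 3 [(17,0) (18,0) (24,7) (23,10) (18,6)]:
  edge (17,0)–(18,0): clear
  edge (18,0)–(24,7): clear
  edge (24,7)–(23,10): clear
  edge (23,10)–(18,6): clear
  edge (18,6)–(17,0): clear
  midpoint (15,17) outside
  → clear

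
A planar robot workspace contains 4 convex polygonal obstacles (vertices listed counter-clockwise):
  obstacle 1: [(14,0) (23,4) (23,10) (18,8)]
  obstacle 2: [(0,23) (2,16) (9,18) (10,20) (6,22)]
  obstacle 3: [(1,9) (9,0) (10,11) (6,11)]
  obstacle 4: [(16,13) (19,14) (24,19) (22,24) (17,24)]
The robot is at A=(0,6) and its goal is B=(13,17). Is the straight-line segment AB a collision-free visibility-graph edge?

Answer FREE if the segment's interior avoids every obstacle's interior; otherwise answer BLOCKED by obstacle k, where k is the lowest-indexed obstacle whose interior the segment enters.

BLOCKED by obstacle 3

Obstacle 1 [(14,0) (23,4) (23,10) (18,8)]:
  edge (14,0)–(23,4): clear
  edge (23,4)–(23,10): clear
  edge (23,10)–(18,8): clear
  edge (18,8)–(14,0): clear
  midpoint (13/2,23/2) outside
  → clear
Obstacle 2 [(0,23) (2,16) (9,18) (10,20) (6,22)]:
  edge (0,23)–(2,16): clear
  edge (2,16)–(9,18): clear
  edge (9,18)–(10,20): clear
  edge (10,20)–(6,22): clear
  edge (6,22)–(0,23): clear
  midpoint (13/2,23/2) outside
  → clear
Obstacle 3 [(1,9) (9,0) (10,11) (6,11)]:
  edge (1,9)–(9,0): crosses AB
  edge (9,0)–(10,11): clear
  edge (10,11)–(6,11): clear
  edge (6,11)–(1,9): crosses AB
  → BLOCKED
Obstacle 4 [(16,13) (19,14) (24,19) (22,24) (17,24)]:
  edge (16,13)–(19,14): clear
  edge (19,14)–(24,19): clear
  edge (24,19)–(22,24): clear
  edge (22,24)–(17,24): clear
  edge (17,24)–(16,13): clear
  midpoint (13/2,23/2) outside
  → clear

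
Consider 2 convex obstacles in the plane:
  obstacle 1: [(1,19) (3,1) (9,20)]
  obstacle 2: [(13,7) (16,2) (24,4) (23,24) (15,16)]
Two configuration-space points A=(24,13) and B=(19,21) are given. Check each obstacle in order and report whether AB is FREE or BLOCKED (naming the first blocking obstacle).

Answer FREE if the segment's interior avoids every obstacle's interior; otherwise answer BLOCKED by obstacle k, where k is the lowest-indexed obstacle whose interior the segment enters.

BLOCKED by obstacle 2

Obstacle 1 [(1,19) (3,1) (9,20)]:
  edge (1,19)–(3,1): clear
  edge (3,1)–(9,20): clear
  edge (9,20)–(1,19): clear
  midpoint (43/2,17) outside
  → clear
Obstacle 2 [(13,7) (16,2) (24,4) (23,24) (15,16)]:
  edge (13,7)–(16,2): clear
  edge (16,2)–(24,4): clear
  edge (24,4)–(23,24): crosses AB
  edge (23,24)–(15,16): crosses AB
  edge (15,16)–(13,7): clear
  → BLOCKED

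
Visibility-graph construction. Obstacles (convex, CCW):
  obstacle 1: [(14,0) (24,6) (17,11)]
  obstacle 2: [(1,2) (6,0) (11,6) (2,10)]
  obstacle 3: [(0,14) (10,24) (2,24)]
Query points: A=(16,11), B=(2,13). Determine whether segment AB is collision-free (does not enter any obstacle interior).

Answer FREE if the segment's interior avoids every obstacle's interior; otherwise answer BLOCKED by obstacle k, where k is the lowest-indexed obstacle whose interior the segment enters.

FREE

Obstacle 1 [(14,0) (24,6) (17,11)]:
  edge (14,0)–(24,6): clear
  edge (24,6)–(17,11): clear
  edge (17,11)–(14,0): clear
  midpoint (9,12) outside
  → clear
Obstacle 2 [(1,2) (6,0) (11,6) (2,10)]:
  edge (1,2)–(6,0): clear
  edge (6,0)–(11,6): clear
  edge (11,6)–(2,10): clear
  edge (2,10)–(1,2): clear
  midpoint (9,12) outside
  → clear
Obstacle 3 [(0,14) (10,24) (2,24)]:
  edge (0,14)–(10,24): clear
  edge (10,24)–(2,24): clear
  edge (2,24)–(0,14): clear
  midpoint (9,12) outside
  → clear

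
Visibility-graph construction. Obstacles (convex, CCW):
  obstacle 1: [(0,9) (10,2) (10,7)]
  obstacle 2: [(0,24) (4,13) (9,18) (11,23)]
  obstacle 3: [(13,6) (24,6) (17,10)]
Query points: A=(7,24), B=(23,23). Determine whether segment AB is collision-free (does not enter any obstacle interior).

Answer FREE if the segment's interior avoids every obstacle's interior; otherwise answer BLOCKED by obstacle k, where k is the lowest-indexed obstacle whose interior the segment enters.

FREE

Obstacle 1 [(0,9) (10,2) (10,7)]:
  edge (0,9)–(10,2): clear
  edge (10,2)–(10,7): clear
  edge (10,7)–(0,9): clear
  midpoint (15,47/2) outside
  → clear
Obstacle 2 [(0,24) (4,13) (9,18) (11,23)]:
  edge (0,24)–(4,13): clear
  edge (4,13)–(9,18): clear
  edge (9,18)–(11,23): clear
  edge (11,23)–(0,24): clear
  midpoint (15,47/2) outside
  → clear
Obstacle 3 [(13,6) (24,6) (17,10)]:
  edge (13,6)–(24,6): clear
  edge (24,6)–(17,10): clear
  edge (17,10)–(13,6): clear
  midpoint (15,47/2) outside
  → clear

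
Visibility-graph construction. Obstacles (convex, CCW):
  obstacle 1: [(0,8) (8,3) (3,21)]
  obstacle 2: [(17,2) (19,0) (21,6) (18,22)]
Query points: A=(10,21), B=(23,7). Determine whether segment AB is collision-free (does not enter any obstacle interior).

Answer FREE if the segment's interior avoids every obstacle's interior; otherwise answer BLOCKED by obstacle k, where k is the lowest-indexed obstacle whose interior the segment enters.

BLOCKED by obstacle 2

Obstacle 1 [(0,8) (8,3) (3,21)]:
  edge (0,8)–(8,3): clear
  edge (8,3)–(3,21): clear
  edge (3,21)–(0,8): clear
  midpoint (33/2,14) outside
  → clear
Obstacle 2 [(17,2) (19,0) (21,6) (18,22)]:
  edge (17,2)–(19,0): clear
  edge (19,0)–(21,6): clear
  edge (21,6)–(18,22): crosses AB
  edge (18,22)–(17,2): crosses AB
  → BLOCKED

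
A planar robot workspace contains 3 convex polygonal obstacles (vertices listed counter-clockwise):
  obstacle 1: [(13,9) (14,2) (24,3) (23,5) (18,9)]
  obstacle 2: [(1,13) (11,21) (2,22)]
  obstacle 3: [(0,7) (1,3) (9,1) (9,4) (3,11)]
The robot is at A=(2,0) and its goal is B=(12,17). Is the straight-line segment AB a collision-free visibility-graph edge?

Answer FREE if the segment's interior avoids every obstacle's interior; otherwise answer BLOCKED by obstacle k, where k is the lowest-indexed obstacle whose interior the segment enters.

BLOCKED by obstacle 3

Obstacle 1 [(13,9) (14,2) (24,3) (23,5) (18,9)]:
  edge (13,9)–(14,2): clear
  edge (14,2)–(24,3): clear
  edge (24,3)–(23,5): clear
  edge (23,5)–(18,9): clear
  edge (18,9)–(13,9): clear
  midpoint (7,17/2) outside
  → clear
Obstacle 2 [(1,13) (11,21) (2,22)]:
  edge (1,13)–(11,21): clear
  edge (11,21)–(2,22): clear
  edge (2,22)–(1,13): clear
  midpoint (7,17/2) outside
  → clear
Obstacle 3 [(0,7) (1,3) (9,1) (9,4) (3,11)]:
  edge (0,7)–(1,3): clear
  edge (1,3)–(9,1): crosses AB
  edge (9,1)–(9,4): clear
  edge (9,4)–(3,11): crosses AB
  edge (3,11)–(0,7): clear
  → BLOCKED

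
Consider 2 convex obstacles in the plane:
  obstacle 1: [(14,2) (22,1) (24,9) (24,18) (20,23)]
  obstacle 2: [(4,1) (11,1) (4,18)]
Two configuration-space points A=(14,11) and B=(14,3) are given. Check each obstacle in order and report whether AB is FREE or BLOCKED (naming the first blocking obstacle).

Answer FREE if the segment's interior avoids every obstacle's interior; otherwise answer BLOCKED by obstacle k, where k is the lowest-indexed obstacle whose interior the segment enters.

Obstacle 1 [(14,2) (22,1) (24,9) (24,18) (20,23)]:
  edge (14,2)–(22,1): clear
  edge (22,1)–(24,9): clear
  edge (24,9)–(24,18): clear
  edge (24,18)–(20,23): clear
  edge (20,23)–(14,2): clear
  midpoint (14,7) outside
  → clear
Obstacle 2 [(4,1) (11,1) (4,18)]:
  edge (4,1)–(11,1): clear
  edge (11,1)–(4,18): clear
  edge (4,18)–(4,1): clear
  midpoint (14,7) outside
  → clear

FREE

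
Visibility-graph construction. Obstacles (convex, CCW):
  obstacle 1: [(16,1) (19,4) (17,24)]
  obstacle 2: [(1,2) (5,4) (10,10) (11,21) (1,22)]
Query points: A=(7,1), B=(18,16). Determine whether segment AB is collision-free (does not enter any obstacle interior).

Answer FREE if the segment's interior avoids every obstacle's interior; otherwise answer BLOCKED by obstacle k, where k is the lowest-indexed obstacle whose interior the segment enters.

BLOCKED by obstacle 1

Obstacle 1 [(16,1) (19,4) (17,24)]:
  edge (16,1)–(19,4): clear
  edge (19,4)–(17,24): crosses AB
  edge (17,24)–(16,1): crosses AB
  → BLOCKED
Obstacle 2 [(1,2) (5,4) (10,10) (11,21) (1,22)]:
  edge (1,2)–(5,4): clear
  edge (5,4)–(10,10): clear
  edge (10,10)–(11,21): clear
  edge (11,21)–(1,22): clear
  edge (1,22)–(1,2): clear
  midpoint (25/2,17/2) outside
  → clear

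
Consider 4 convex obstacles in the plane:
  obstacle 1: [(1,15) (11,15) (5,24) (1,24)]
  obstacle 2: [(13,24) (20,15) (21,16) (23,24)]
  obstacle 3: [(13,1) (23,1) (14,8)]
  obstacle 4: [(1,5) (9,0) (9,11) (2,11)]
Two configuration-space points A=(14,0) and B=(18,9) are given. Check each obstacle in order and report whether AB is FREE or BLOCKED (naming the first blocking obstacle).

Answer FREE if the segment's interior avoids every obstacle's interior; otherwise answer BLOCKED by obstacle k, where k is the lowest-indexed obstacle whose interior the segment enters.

Obstacle 1 [(1,15) (11,15) (5,24) (1,24)]:
  edge (1,15)–(11,15): clear
  edge (11,15)–(5,24): clear
  edge (5,24)–(1,24): clear
  edge (1,24)–(1,15): clear
  midpoint (16,9/2) outside
  → clear
Obstacle 2 [(13,24) (20,15) (21,16) (23,24)]:
  edge (13,24)–(20,15): clear
  edge (20,15)–(21,16): clear
  edge (21,16)–(23,24): clear
  edge (23,24)–(13,24): clear
  midpoint (16,9/2) outside
  → clear
Obstacle 3 [(13,1) (23,1) (14,8)]:
  edge (13,1)–(23,1): crosses AB
  edge (23,1)–(14,8): crosses AB
  edge (14,8)–(13,1): clear
  → BLOCKED
Obstacle 4 [(1,5) (9,0) (9,11) (2,11)]:
  edge (1,5)–(9,0): clear
  edge (9,0)–(9,11): clear
  edge (9,11)–(2,11): clear
  edge (2,11)–(1,5): clear
  midpoint (16,9/2) outside
  → clear

BLOCKED by obstacle 3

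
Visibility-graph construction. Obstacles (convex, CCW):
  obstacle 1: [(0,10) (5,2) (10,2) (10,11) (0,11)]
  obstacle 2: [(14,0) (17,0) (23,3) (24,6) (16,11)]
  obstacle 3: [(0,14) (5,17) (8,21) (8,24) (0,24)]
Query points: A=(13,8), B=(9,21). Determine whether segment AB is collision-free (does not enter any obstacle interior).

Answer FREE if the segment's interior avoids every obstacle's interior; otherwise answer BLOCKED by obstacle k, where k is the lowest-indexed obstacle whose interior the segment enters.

FREE

Obstacle 1 [(0,10) (5,2) (10,2) (10,11) (0,11)]:
  edge (0,10)–(5,2): clear
  edge (5,2)–(10,2): clear
  edge (10,2)–(10,11): clear
  edge (10,11)–(0,11): clear
  edge (0,11)–(0,10): clear
  midpoint (11,29/2) outside
  → clear
Obstacle 2 [(14,0) (17,0) (23,3) (24,6) (16,11)]:
  edge (14,0)–(17,0): clear
  edge (17,0)–(23,3): clear
  edge (23,3)–(24,6): clear
  edge (24,6)–(16,11): clear
  edge (16,11)–(14,0): clear
  midpoint (11,29/2) outside
  → clear
Obstacle 3 [(0,14) (5,17) (8,21) (8,24) (0,24)]:
  edge (0,14)–(5,17): clear
  edge (5,17)–(8,21): clear
  edge (8,21)–(8,24): clear
  edge (8,24)–(0,24): clear
  edge (0,24)–(0,14): clear
  midpoint (11,29/2) outside
  → clear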